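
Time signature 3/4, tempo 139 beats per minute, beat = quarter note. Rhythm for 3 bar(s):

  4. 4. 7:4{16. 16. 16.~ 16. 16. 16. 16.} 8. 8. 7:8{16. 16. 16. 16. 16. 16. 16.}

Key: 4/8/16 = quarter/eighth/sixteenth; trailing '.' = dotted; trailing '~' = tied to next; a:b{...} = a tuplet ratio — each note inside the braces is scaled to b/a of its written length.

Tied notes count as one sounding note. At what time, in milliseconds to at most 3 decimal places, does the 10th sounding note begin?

note 10 onset = 21/4b = 2266.187ms

1. 0.0ms @ 0 + 647.482ms (3/2)
2. 647.482ms @ 3/2 + 647.482ms (3/2)
3. 1294.964ms @ 3 + 92.497ms (3/14)
4. 1387.461ms @ 45/14 + 92.497ms (3/14)
5. 1479.959ms @ 24/7 + 184.995ms (3/7)
6. 1664.954ms @ 27/7 + 92.497ms (3/14)
7. 1757.451ms @ 57/14 + 92.497ms (3/14)
8. 1849.949ms @ 30/7 + 92.497ms (3/14)
9. 1942.446ms @ 9/2 + 323.741ms (3/4)
10. 2266.187ms @ 21/4 + 323.741ms (3/4)
11. 2589.928ms @ 6 + 184.995ms (3/7)
12. 2774.923ms @ 45/7 + 184.995ms (3/7)
13. 2959.918ms @ 48/7 + 184.995ms (3/7)
14. 3144.913ms @ 51/7 + 184.995ms (3/7)
15. 3329.908ms @ 54/7 + 184.995ms (3/7)
16. 3514.902ms @ 57/7 + 184.995ms (3/7)
17. 3699.897ms @ 60/7 + 184.995ms (3/7)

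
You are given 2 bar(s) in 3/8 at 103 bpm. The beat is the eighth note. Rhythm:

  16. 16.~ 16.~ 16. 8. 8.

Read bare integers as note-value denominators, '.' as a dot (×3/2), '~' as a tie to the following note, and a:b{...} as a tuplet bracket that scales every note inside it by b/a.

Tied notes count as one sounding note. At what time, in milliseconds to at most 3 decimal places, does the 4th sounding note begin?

note 4 onset = 9/2b = 2621.359ms

1. 0.0ms @ 0 + 436.893ms (3/4)
2. 436.893ms @ 3/4 + 1310.68ms (9/4)
3. 1747.573ms @ 3 + 873.786ms (3/2)
4. 2621.359ms @ 9/2 + 873.786ms (3/2)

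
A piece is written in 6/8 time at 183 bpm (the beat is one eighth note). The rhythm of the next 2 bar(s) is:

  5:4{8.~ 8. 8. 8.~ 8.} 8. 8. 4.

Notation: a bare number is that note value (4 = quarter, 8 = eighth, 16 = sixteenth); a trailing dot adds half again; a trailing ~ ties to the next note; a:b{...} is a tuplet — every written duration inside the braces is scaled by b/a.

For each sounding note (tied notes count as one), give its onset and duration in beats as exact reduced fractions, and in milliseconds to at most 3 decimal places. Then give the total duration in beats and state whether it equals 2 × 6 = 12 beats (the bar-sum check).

1) 0.0ms=0b +786.885ms=12/5b
2) 786.885ms=12/5b +393.443ms=6/5b
3) 1180.328ms=18/5b +786.885ms=12/5b
4) 1967.213ms=6b +491.803ms=3/2b
5) 2459.016ms=15/2b +491.803ms=3/2b
6) 2950.82ms=9b +983.607ms=3b
Σ=12b of 12 (183bpm 6/8) — PASS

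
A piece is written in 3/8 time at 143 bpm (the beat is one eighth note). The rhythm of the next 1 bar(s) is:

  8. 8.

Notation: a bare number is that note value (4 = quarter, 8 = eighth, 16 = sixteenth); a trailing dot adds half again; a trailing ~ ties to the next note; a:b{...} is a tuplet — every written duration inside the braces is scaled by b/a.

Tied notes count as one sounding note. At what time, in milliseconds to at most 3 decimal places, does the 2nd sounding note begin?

note 2 onset = 3/2b = 629.371ms

1. 0.0ms @ 0 + 629.371ms (3/2)
2. 629.371ms @ 3/2 + 629.371ms (3/2)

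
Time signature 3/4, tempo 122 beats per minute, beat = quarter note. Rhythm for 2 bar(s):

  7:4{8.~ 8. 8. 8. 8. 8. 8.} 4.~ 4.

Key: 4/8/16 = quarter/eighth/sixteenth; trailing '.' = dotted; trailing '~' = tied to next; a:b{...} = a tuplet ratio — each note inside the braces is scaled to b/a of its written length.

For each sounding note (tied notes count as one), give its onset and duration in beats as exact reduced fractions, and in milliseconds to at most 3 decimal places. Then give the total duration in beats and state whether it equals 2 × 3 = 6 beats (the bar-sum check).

1) 0.0ms=0b +421.546ms=6/7b
2) 421.546ms=6/7b +210.773ms=3/7b
3) 632.319ms=9/7b +210.773ms=3/7b
4) 843.091ms=12/7b +210.773ms=3/7b
5) 1053.864ms=15/7b +210.773ms=3/7b
6) 1264.637ms=18/7b +210.773ms=3/7b
7) 1475.41ms=3b +1475.41ms=3b
Σ=6b of 6 (122bpm 3/4) — PASS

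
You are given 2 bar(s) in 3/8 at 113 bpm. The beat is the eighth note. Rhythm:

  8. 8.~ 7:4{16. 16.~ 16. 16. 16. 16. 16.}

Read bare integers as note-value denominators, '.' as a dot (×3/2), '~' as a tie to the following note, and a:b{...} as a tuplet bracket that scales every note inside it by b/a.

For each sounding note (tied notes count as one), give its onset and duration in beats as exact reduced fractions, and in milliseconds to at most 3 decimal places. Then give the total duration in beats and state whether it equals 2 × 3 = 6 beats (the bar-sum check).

1) 0.0ms=0b +796.46ms=3/2b
2) 796.46ms=3/2b +1024.02ms=27/14b
3) 1820.48ms=24/7b +455.12ms=6/7b
4) 2275.601ms=30/7b +227.56ms=3/7b
5) 2503.161ms=33/7b +227.56ms=3/7b
6) 2730.721ms=36/7b +227.56ms=3/7b
7) 2958.281ms=39/7b +227.56ms=3/7b
Σ=6b of 6 (113bpm 3/8) — PASS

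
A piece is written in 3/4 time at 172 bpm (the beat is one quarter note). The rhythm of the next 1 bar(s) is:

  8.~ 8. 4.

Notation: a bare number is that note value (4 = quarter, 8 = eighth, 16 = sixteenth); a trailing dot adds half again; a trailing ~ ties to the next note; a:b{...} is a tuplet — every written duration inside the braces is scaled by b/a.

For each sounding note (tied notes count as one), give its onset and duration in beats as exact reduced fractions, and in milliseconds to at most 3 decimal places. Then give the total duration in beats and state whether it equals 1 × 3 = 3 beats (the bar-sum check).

1) 0.0ms=0b +523.256ms=3/2b
2) 523.256ms=3/2b +523.256ms=3/2b
Σ=3b of 3 (172bpm 3/4) — PASS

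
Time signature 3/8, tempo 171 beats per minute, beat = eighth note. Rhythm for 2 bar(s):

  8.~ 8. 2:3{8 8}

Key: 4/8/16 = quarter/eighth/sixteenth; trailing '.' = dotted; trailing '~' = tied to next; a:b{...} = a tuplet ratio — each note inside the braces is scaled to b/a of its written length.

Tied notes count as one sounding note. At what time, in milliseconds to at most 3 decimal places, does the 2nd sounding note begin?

1. 0.0ms @ 0 + 1052.632ms (3)
2. 1052.632ms @ 3 + 526.316ms (3/2)
3. 1578.947ms @ 9/2 + 526.316ms (3/2)

note 2 onset = 3b = 1052.632ms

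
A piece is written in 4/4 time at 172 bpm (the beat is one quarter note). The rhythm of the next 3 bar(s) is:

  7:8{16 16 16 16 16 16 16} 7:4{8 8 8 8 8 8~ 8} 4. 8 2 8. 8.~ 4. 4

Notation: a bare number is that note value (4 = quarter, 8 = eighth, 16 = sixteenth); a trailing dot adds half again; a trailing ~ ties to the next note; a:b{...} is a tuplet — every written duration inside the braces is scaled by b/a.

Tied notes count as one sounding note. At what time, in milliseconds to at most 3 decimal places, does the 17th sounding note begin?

note 17 onset = 8b = 2790.698ms

1. 0.0ms @ 0 + 99.668ms (2/7)
2. 99.668ms @ 2/7 + 99.668ms (2/7)
3. 199.336ms @ 4/7 + 99.668ms (2/7)
4. 299.003ms @ 6/7 + 99.668ms (2/7)
5. 398.671ms @ 8/7 + 99.668ms (2/7)
6. 498.339ms @ 10/7 + 99.668ms (2/7)
7. 598.007ms @ 12/7 + 99.668ms (2/7)
8. 697.674ms @ 2 + 99.668ms (2/7)
9. 797.342ms @ 16/7 + 99.668ms (2/7)
10. 897.01ms @ 18/7 + 99.668ms (2/7)
11. 996.678ms @ 20/7 + 99.668ms (2/7)
12. 1096.346ms @ 22/7 + 99.668ms (2/7)
13. 1196.013ms @ 24/7 + 199.336ms (4/7)
14. 1395.349ms @ 4 + 523.256ms (3/2)
15. 1918.605ms @ 11/2 + 174.419ms (1/2)
16. 2093.023ms @ 6 + 697.674ms (2)
17. 2790.698ms @ 8 + 261.628ms (3/4)
18. 3052.326ms @ 35/4 + 784.884ms (9/4)
19. 3837.209ms @ 11 + 348.837ms (1)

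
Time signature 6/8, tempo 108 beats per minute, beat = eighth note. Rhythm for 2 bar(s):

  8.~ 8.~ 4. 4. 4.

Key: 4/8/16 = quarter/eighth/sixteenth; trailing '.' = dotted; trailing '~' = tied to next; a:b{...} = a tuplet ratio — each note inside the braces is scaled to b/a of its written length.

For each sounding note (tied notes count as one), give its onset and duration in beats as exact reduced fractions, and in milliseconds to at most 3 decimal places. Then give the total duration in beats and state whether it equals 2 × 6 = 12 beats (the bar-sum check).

1) 0.0ms=0b +3333.333ms=6b
2) 3333.333ms=6b +1666.667ms=3b
3) 5000.0ms=9b +1666.667ms=3b
Σ=12b of 12 (108bpm 6/8) — PASS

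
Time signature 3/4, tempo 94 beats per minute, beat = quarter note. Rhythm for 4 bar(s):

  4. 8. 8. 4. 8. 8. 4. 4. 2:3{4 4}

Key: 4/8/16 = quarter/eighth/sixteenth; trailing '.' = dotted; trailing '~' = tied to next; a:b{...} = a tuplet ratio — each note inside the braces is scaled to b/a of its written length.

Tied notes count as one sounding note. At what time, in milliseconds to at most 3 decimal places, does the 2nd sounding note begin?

1. 0.0ms @ 0 + 957.447ms (3/2)
2. 957.447ms @ 3/2 + 478.723ms (3/4)
3. 1436.17ms @ 9/4 + 478.723ms (3/4)
4. 1914.894ms @ 3 + 957.447ms (3/2)
5. 2872.34ms @ 9/2 + 478.723ms (3/4)
6. 3351.064ms @ 21/4 + 478.723ms (3/4)
7. 3829.787ms @ 6 + 957.447ms (3/2)
8. 4787.234ms @ 15/2 + 957.447ms (3/2)
9. 5744.681ms @ 9 + 957.447ms (3/2)
10. 6702.128ms @ 21/2 + 957.447ms (3/2)

note 2 onset = 3/2b = 957.447ms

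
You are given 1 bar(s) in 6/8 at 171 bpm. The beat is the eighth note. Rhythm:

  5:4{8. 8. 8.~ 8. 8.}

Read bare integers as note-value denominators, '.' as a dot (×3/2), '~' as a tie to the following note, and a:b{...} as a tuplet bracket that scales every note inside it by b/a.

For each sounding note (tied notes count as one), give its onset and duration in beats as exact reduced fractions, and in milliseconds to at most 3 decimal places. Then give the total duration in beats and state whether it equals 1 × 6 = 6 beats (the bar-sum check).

1) 0.0ms=0b +421.053ms=6/5b
2) 421.053ms=6/5b +421.053ms=6/5b
3) 842.105ms=12/5b +842.105ms=12/5b
4) 1684.211ms=24/5b +421.053ms=6/5b
Σ=6b of 6 (171bpm 6/8) — PASS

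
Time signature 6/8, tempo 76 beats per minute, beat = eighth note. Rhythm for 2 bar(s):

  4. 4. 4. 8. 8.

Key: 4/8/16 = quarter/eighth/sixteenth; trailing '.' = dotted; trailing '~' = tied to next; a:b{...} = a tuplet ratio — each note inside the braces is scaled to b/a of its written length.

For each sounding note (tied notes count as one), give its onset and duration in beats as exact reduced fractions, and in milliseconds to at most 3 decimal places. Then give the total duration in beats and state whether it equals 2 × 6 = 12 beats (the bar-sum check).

1) 0.0ms=0b +2368.421ms=3b
2) 2368.421ms=3b +2368.421ms=3b
3) 4736.842ms=6b +2368.421ms=3b
4) 7105.263ms=9b +1184.211ms=3/2b
5) 8289.474ms=21/2b +1184.211ms=3/2b
Σ=12b of 12 (76bpm 6/8) — PASS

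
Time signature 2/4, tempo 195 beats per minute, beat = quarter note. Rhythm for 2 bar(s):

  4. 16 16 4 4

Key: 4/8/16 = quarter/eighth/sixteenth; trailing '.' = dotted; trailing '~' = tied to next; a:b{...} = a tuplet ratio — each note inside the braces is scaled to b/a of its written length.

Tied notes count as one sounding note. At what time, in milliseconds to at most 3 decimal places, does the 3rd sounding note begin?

note 3 onset = 7/4b = 538.462ms

1. 0.0ms @ 0 + 461.538ms (3/2)
2. 461.538ms @ 3/2 + 76.923ms (1/4)
3. 538.462ms @ 7/4 + 76.923ms (1/4)
4. 615.385ms @ 2 + 307.692ms (1)
5. 923.077ms @ 3 + 307.692ms (1)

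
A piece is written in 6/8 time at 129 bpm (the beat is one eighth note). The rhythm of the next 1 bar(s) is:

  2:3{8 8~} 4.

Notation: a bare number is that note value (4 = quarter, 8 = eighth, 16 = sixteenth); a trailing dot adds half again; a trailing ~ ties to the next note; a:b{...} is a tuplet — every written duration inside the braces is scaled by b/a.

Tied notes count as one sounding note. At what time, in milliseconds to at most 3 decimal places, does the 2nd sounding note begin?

1. 0.0ms @ 0 + 697.674ms (3/2)
2. 697.674ms @ 3/2 + 2093.023ms (9/2)

note 2 onset = 3/2b = 697.674ms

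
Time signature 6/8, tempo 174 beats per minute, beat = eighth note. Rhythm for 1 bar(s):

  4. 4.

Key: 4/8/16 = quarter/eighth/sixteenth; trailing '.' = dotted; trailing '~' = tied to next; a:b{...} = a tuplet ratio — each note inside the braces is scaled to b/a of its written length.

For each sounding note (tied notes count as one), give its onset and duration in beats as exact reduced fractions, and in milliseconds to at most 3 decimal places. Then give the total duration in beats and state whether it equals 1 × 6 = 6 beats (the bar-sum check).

1) 0.0ms=0b +1034.483ms=3b
2) 1034.483ms=3b +1034.483ms=3b
Σ=6b of 6 (174bpm 6/8) — PASS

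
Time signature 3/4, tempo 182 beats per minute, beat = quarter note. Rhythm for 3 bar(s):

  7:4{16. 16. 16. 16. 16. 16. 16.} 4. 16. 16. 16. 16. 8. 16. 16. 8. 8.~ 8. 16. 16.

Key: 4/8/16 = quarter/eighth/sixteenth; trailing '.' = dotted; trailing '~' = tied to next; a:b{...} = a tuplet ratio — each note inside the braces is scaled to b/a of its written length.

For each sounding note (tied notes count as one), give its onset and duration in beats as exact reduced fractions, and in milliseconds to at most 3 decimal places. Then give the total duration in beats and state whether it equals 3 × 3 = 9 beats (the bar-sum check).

1) 0.0ms=0b +70.644ms=3/14b
2) 70.644ms=3/14b +70.644ms=3/14b
3) 141.287ms=3/7b +70.644ms=3/14b
4) 211.931ms=9/14b +70.644ms=3/14b
5) 282.575ms=6/7b +70.644ms=3/14b
6) 353.218ms=15/14b +70.644ms=3/14b
7) 423.862ms=9/7b +70.644ms=3/14b
8) 494.505ms=3/2b +494.505ms=3/2b
9) 989.011ms=3b +123.626ms=3/8b
10) 1112.637ms=27/8b +123.626ms=3/8b
11) 1236.264ms=15/4b +123.626ms=3/8b
12) 1359.89ms=33/8b +123.626ms=3/8b
13) 1483.516ms=9/2b +247.253ms=3/4b
14) 1730.769ms=21/4b +123.626ms=3/8b
15) 1854.396ms=45/8b +123.626ms=3/8b
16) 1978.022ms=6b +247.253ms=3/4b
17) 2225.275ms=27/4b +494.505ms=3/2b
18) 2719.78ms=33/4b +123.626ms=3/8b
19) 2843.407ms=69/8b +123.626ms=3/8b
Σ=9b of 9 (182bpm 3/4) — PASS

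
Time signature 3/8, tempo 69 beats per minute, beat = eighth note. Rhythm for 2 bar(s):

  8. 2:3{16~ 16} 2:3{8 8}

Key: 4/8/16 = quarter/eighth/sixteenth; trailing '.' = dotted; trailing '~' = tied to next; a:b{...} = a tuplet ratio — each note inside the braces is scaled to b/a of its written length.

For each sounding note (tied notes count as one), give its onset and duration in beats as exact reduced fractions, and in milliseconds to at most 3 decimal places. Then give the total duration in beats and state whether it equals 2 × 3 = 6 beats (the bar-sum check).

1) 0.0ms=0b +1304.348ms=3/2b
2) 1304.348ms=3/2b +1304.348ms=3/2b
3) 2608.696ms=3b +1304.348ms=3/2b
4) 3913.043ms=9/2b +1304.348ms=3/2b
Σ=6b of 6 (69bpm 3/8) — PASS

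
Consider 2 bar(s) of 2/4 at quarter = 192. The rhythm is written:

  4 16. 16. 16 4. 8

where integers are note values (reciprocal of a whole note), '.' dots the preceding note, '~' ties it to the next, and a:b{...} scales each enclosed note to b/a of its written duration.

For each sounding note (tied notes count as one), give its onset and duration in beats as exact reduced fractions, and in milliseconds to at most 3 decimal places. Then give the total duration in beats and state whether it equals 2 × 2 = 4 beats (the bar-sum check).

1) 0.0ms=0b +312.5ms=1b
2) 312.5ms=1b +117.188ms=3/8b
3) 429.688ms=11/8b +117.188ms=3/8b
4) 546.875ms=7/4b +78.125ms=1/4b
5) 625.0ms=2b +468.75ms=3/2b
6) 1093.75ms=7/2b +156.25ms=1/2b
Σ=4b of 4 (192bpm 2/4) — PASS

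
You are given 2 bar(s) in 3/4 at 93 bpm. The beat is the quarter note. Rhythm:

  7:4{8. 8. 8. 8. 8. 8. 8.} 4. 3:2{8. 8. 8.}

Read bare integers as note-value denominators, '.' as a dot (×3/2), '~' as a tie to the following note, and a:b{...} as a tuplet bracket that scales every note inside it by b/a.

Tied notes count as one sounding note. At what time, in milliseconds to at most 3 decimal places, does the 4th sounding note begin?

1. 0.0ms @ 0 + 276.498ms (3/7)
2. 276.498ms @ 3/7 + 276.498ms (3/7)
3. 552.995ms @ 6/7 + 276.498ms (3/7)
4. 829.493ms @ 9/7 + 276.498ms (3/7)
5. 1105.991ms @ 12/7 + 276.498ms (3/7)
6. 1382.488ms @ 15/7 + 276.498ms (3/7)
7. 1658.986ms @ 18/7 + 276.498ms (3/7)
8. 1935.484ms @ 3 + 967.742ms (3/2)
9. 2903.226ms @ 9/2 + 322.581ms (1/2)
10. 3225.806ms @ 5 + 322.581ms (1/2)
11. 3548.387ms @ 11/2 + 322.581ms (1/2)

note 4 onset = 9/7b = 829.493ms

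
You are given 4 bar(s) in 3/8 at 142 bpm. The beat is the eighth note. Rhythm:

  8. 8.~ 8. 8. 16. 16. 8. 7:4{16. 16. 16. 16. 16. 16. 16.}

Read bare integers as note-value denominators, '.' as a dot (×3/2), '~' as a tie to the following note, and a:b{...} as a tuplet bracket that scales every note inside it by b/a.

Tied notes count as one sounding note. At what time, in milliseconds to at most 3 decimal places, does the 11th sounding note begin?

1. 0.0ms @ 0 + 633.803ms (3/2)
2. 633.803ms @ 3/2 + 1267.606ms (3)
3. 1901.408ms @ 9/2 + 633.803ms (3/2)
4. 2535.211ms @ 6 + 316.901ms (3/4)
5. 2852.113ms @ 27/4 + 316.901ms (3/4)
6. 3169.014ms @ 15/2 + 633.803ms (3/2)
7. 3802.817ms @ 9 + 181.087ms (3/7)
8. 3983.903ms @ 66/7 + 181.087ms (3/7)
9. 4164.99ms @ 69/7 + 181.087ms (3/7)
10. 4346.076ms @ 72/7 + 181.087ms (3/7)
11. 4527.163ms @ 75/7 + 181.087ms (3/7)
12. 4708.249ms @ 78/7 + 181.087ms (3/7)
13. 4889.336ms @ 81/7 + 181.087ms (3/7)

note 11 onset = 75/7b = 4527.163ms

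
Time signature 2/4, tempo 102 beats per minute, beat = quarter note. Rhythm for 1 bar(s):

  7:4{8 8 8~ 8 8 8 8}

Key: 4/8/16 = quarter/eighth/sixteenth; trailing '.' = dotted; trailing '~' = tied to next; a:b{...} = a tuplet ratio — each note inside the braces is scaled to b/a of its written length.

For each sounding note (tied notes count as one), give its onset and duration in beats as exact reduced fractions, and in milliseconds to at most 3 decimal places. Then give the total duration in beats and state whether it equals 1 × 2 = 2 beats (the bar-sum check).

1) 0.0ms=0b +168.067ms=2/7b
2) 168.067ms=2/7b +168.067ms=2/7b
3) 336.134ms=4/7b +336.134ms=4/7b
4) 672.269ms=8/7b +168.067ms=2/7b
5) 840.336ms=10/7b +168.067ms=2/7b
6) 1008.403ms=12/7b +168.067ms=2/7b
Σ=2b of 2 (102bpm 2/4) — PASS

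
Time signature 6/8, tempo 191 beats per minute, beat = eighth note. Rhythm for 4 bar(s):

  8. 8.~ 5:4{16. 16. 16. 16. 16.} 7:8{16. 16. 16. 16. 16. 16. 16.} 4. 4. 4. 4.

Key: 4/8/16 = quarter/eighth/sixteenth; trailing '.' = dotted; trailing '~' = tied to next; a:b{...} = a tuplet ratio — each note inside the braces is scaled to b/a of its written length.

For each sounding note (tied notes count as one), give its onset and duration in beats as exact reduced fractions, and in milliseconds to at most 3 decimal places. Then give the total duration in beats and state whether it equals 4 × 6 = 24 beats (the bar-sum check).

1) 0.0ms=0b +471.204ms=3/2b
2) 471.204ms=3/2b +659.686ms=21/10b
3) 1130.89ms=18/5b +188.482ms=3/5b
4) 1319.372ms=21/5b +188.482ms=3/5b
5) 1507.853ms=24/5b +188.482ms=3/5b
6) 1696.335ms=27/5b +188.482ms=3/5b
7) 1884.817ms=6b +269.26ms=6/7b
8) 2154.076ms=48/7b +269.26ms=6/7b
9) 2423.336ms=54/7b +269.26ms=6/7b
10) 2692.595ms=60/7b +269.26ms=6/7b
11) 2961.855ms=66/7b +269.26ms=6/7b
12) 3231.114ms=72/7b +269.26ms=6/7b
13) 3500.374ms=78/7b +269.26ms=6/7b
14) 3769.634ms=12b +942.408ms=3b
15) 4712.042ms=15b +942.408ms=3b
16) 5654.45ms=18b +942.408ms=3b
17) 6596.859ms=21b +942.408ms=3b
Σ=24b of 24 (191bpm 6/8) — PASS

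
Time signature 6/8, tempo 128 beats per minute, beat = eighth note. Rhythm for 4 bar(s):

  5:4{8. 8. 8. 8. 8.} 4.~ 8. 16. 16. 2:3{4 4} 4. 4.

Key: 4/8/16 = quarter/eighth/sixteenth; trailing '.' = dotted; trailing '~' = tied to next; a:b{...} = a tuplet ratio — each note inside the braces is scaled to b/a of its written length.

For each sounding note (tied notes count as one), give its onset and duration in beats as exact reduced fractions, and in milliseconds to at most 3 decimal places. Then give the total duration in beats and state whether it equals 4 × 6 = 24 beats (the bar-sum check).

1) 0.0ms=0b +562.5ms=6/5b
2) 562.5ms=6/5b +562.5ms=6/5b
3) 1125.0ms=12/5b +562.5ms=6/5b
4) 1687.5ms=18/5b +562.5ms=6/5b
5) 2250.0ms=24/5b +562.5ms=6/5b
6) 2812.5ms=6b +2109.375ms=9/2b
7) 4921.875ms=21/2b +351.562ms=3/4b
8) 5273.438ms=45/4b +351.562ms=3/4b
9) 5625.0ms=12b +1406.25ms=3b
10) 7031.25ms=15b +1406.25ms=3b
11) 8437.5ms=18b +1406.25ms=3b
12) 9843.75ms=21b +1406.25ms=3b
Σ=24b of 24 (128bpm 6/8) — PASS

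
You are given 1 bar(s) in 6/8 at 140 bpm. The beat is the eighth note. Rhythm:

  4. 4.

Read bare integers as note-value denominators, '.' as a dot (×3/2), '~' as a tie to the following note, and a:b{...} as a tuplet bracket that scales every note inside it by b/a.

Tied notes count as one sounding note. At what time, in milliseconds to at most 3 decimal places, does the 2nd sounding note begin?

note 2 onset = 3b = 1285.714ms

1. 0.0ms @ 0 + 1285.714ms (3)
2. 1285.714ms @ 3 + 1285.714ms (3)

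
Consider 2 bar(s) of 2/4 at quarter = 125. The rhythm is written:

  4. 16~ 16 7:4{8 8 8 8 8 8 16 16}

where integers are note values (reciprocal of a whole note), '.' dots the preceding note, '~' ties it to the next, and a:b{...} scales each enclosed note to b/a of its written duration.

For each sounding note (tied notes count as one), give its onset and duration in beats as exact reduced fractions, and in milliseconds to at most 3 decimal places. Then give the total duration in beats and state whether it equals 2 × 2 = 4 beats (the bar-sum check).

1) 0.0ms=0b +720.0ms=3/2b
2) 720.0ms=3/2b +240.0ms=1/2b
3) 960.0ms=2b +137.143ms=2/7b
4) 1097.143ms=16/7b +137.143ms=2/7b
5) 1234.286ms=18/7b +137.143ms=2/7b
6) 1371.429ms=20/7b +137.143ms=2/7b
7) 1508.571ms=22/7b +137.143ms=2/7b
8) 1645.714ms=24/7b +137.143ms=2/7b
9) 1782.857ms=26/7b +68.571ms=1/7b
10) 1851.429ms=27/7b +68.571ms=1/7b
Σ=4b of 4 (125bpm 2/4) — PASS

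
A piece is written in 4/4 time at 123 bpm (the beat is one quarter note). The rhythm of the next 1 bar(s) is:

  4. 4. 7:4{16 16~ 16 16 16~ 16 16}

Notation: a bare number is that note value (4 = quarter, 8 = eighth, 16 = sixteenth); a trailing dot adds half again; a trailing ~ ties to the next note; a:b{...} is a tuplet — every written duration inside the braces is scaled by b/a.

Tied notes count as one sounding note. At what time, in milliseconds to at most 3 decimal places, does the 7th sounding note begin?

note 7 onset = 27/7b = 1881.533ms

1. 0.0ms @ 0 + 731.707ms (3/2)
2. 731.707ms @ 3/2 + 731.707ms (3/2)
3. 1463.415ms @ 3 + 69.686ms (1/7)
4. 1533.101ms @ 22/7 + 139.373ms (2/7)
5. 1672.474ms @ 24/7 + 69.686ms (1/7)
6. 1742.16ms @ 25/7 + 139.373ms (2/7)
7. 1881.533ms @ 27/7 + 69.686ms (1/7)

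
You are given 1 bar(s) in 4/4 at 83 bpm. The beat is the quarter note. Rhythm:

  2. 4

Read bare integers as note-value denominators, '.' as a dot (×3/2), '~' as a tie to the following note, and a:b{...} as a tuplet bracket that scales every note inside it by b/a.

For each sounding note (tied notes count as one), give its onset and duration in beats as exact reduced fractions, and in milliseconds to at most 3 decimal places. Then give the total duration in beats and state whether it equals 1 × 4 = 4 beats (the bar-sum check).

1) 0.0ms=0b +2168.675ms=3b
2) 2168.675ms=3b +722.892ms=1b
Σ=4b of 4 (83bpm 4/4) — PASS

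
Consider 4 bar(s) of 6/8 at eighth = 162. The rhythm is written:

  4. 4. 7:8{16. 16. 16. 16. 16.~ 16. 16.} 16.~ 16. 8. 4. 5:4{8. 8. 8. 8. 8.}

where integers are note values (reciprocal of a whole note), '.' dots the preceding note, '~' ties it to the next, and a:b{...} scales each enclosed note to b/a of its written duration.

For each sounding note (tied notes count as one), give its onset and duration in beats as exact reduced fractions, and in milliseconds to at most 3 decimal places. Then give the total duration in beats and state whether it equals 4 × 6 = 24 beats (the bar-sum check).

1) 0.0ms=0b +1111.111ms=3b
2) 1111.111ms=3b +1111.111ms=3b
3) 2222.222ms=6b +317.46ms=6/7b
4) 2539.683ms=48/7b +317.46ms=6/7b
5) 2857.143ms=54/7b +317.46ms=6/7b
6) 3174.603ms=60/7b +317.46ms=6/7b
7) 3492.063ms=66/7b +634.921ms=12/7b
8) 4126.984ms=78/7b +317.46ms=6/7b
9) 4444.444ms=12b +555.556ms=3/2b
10) 5000.0ms=27/2b +555.556ms=3/2b
11) 5555.556ms=15b +1111.111ms=3b
12) 6666.667ms=18b +444.444ms=6/5b
13) 7111.111ms=96/5b +444.444ms=6/5b
14) 7555.556ms=102/5b +444.444ms=6/5b
15) 8000.0ms=108/5b +444.444ms=6/5b
16) 8444.444ms=114/5b +444.444ms=6/5b
Σ=24b of 24 (162bpm 6/8) — PASS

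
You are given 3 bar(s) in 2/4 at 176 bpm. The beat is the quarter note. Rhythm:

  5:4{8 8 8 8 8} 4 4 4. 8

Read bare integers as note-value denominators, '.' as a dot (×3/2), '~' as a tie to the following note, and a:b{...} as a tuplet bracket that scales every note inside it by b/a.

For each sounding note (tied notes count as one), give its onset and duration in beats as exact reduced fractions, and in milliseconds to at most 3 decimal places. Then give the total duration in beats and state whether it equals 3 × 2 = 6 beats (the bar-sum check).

1) 0.0ms=0b +136.364ms=2/5b
2) 136.364ms=2/5b +136.364ms=2/5b
3) 272.727ms=4/5b +136.364ms=2/5b
4) 409.091ms=6/5b +136.364ms=2/5b
5) 545.455ms=8/5b +136.364ms=2/5b
6) 681.818ms=2b +340.909ms=1b
7) 1022.727ms=3b +340.909ms=1b
8) 1363.636ms=4b +511.364ms=3/2b
9) 1875.0ms=11/2b +170.455ms=1/2b
Σ=6b of 6 (176bpm 2/4) — PASS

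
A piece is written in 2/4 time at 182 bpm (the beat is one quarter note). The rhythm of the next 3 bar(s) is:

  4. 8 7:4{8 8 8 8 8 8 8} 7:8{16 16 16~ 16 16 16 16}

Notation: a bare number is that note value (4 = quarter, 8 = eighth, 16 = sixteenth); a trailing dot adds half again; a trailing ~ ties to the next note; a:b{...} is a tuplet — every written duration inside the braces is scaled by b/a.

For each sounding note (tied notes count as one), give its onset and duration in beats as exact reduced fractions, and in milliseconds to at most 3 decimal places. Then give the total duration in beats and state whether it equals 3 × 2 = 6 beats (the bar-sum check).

1) 0.0ms=0b +494.505ms=3/2b
2) 494.505ms=3/2b +164.835ms=1/2b
3) 659.341ms=2b +94.192ms=2/7b
4) 753.532ms=16/7b +94.192ms=2/7b
5) 847.724ms=18/7b +94.192ms=2/7b
6) 941.915ms=20/7b +94.192ms=2/7b
7) 1036.107ms=22/7b +94.192ms=2/7b
8) 1130.298ms=24/7b +94.192ms=2/7b
9) 1224.49ms=26/7b +94.192ms=2/7b
10) 1318.681ms=4b +94.192ms=2/7b
11) 1412.873ms=30/7b +94.192ms=2/7b
12) 1507.064ms=32/7b +188.383ms=4/7b
13) 1695.447ms=36/7b +94.192ms=2/7b
14) 1789.639ms=38/7b +94.192ms=2/7b
15) 1883.83ms=40/7b +94.192ms=2/7b
Σ=6b of 6 (182bpm 2/4) — PASS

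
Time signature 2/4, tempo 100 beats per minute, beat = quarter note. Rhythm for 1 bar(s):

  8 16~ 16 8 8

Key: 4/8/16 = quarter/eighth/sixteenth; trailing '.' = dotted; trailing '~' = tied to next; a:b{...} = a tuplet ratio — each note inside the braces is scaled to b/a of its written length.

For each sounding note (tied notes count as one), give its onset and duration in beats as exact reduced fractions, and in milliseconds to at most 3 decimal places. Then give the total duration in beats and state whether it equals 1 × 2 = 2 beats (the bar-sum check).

1) 0.0ms=0b +300.0ms=1/2b
2) 300.0ms=1/2b +300.0ms=1/2b
3) 600.0ms=1b +300.0ms=1/2b
4) 900.0ms=3/2b +300.0ms=1/2b
Σ=2b of 2 (100bpm 2/4) — PASS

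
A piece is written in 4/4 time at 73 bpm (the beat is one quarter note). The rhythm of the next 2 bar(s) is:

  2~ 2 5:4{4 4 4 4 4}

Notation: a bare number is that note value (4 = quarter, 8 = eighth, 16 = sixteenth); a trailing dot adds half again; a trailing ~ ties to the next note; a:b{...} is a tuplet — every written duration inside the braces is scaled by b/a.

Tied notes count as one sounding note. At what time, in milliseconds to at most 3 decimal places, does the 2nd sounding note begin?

1. 0.0ms @ 0 + 3287.671ms (4)
2. 3287.671ms @ 4 + 657.534ms (4/5)
3. 3945.205ms @ 24/5 + 657.534ms (4/5)
4. 4602.74ms @ 28/5 + 657.534ms (4/5)
5. 5260.274ms @ 32/5 + 657.534ms (4/5)
6. 5917.808ms @ 36/5 + 657.534ms (4/5)

note 2 onset = 4b = 3287.671ms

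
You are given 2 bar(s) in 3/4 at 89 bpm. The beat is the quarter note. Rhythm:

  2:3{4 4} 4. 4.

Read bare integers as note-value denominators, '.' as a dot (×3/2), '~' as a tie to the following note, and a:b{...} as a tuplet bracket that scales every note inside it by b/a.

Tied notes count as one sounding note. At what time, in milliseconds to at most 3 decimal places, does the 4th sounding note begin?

1. 0.0ms @ 0 + 1011.236ms (3/2)
2. 1011.236ms @ 3/2 + 1011.236ms (3/2)
3. 2022.472ms @ 3 + 1011.236ms (3/2)
4. 3033.708ms @ 9/2 + 1011.236ms (3/2)

note 4 onset = 9/2b = 3033.708ms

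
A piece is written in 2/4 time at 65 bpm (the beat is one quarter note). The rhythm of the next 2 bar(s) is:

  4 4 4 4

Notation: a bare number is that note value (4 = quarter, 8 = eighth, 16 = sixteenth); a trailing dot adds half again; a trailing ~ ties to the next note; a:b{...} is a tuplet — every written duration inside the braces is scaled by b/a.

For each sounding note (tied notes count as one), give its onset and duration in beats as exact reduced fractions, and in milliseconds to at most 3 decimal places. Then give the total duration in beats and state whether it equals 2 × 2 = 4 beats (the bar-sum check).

1) 0.0ms=0b +923.077ms=1b
2) 923.077ms=1b +923.077ms=1b
3) 1846.154ms=2b +923.077ms=1b
4) 2769.231ms=3b +923.077ms=1b
Σ=4b of 4 (65bpm 2/4) — PASS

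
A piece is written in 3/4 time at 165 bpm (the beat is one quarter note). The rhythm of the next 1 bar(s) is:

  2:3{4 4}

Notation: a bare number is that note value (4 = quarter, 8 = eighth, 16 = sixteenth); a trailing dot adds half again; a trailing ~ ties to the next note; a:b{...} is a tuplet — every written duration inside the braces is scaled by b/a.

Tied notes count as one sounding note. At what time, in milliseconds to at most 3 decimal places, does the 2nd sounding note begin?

note 2 onset = 3/2b = 545.455ms

1. 0.0ms @ 0 + 545.455ms (3/2)
2. 545.455ms @ 3/2 + 545.455ms (3/2)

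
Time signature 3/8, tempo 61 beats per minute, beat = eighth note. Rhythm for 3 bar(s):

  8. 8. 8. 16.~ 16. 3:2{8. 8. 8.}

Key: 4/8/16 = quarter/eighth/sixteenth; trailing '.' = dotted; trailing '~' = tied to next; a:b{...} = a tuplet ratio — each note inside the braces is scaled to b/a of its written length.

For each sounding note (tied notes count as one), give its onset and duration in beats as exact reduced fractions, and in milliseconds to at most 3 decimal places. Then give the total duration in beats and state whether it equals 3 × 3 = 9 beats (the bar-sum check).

1) 0.0ms=0b +1475.41ms=3/2b
2) 1475.41ms=3/2b +1475.41ms=3/2b
3) 2950.82ms=3b +1475.41ms=3/2b
4) 4426.23ms=9/2b +1475.41ms=3/2b
5) 5901.639ms=6b +983.607ms=1b
6) 6885.246ms=7b +983.607ms=1b
7) 7868.852ms=8b +983.607ms=1b
Σ=9b of 9 (61bpm 3/8) — PASS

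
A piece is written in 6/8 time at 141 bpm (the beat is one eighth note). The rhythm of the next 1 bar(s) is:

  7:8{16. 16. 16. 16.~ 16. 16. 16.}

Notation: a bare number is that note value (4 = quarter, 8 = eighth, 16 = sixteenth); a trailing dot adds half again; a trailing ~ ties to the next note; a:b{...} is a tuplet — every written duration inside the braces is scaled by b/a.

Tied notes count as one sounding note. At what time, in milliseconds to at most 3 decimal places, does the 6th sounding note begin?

1. 0.0ms @ 0 + 364.742ms (6/7)
2. 364.742ms @ 6/7 + 364.742ms (6/7)
3. 729.483ms @ 12/7 + 364.742ms (6/7)
4. 1094.225ms @ 18/7 + 729.483ms (12/7)
5. 1823.708ms @ 30/7 + 364.742ms (6/7)
6. 2188.45ms @ 36/7 + 364.742ms (6/7)

note 6 onset = 36/7b = 2188.45ms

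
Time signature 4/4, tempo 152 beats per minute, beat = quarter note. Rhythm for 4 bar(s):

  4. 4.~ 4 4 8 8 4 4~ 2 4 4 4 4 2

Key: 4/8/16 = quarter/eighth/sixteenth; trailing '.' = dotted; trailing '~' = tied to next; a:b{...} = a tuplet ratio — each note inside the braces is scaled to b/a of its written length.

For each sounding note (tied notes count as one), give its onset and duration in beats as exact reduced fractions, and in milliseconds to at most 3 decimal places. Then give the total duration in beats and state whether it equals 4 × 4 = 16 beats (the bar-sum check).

1) 0.0ms=0b +592.105ms=3/2b
2) 592.105ms=3/2b +986.842ms=5/2b
3) 1578.947ms=4b +394.737ms=1b
4) 1973.684ms=5b +197.368ms=1/2b
5) 2171.053ms=11/2b +197.368ms=1/2b
6) 2368.421ms=6b +394.737ms=1b
7) 2763.158ms=7b +1184.211ms=3b
8) 3947.368ms=10b +394.737ms=1b
9) 4342.105ms=11b +394.737ms=1b
10) 4736.842ms=12b +394.737ms=1b
11) 5131.579ms=13b +394.737ms=1b
12) 5526.316ms=14b +789.474ms=2b
Σ=16b of 16 (152bpm 4/4) — PASS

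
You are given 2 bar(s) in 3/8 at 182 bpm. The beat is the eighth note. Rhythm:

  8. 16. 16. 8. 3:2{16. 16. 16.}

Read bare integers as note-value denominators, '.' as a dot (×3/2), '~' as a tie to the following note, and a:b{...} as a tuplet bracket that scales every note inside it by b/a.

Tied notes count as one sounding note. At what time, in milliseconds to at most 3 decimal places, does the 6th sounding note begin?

note 6 onset = 5b = 1648.352ms

1. 0.0ms @ 0 + 494.505ms (3/2)
2. 494.505ms @ 3/2 + 247.253ms (3/4)
3. 741.758ms @ 9/4 + 247.253ms (3/4)
4. 989.011ms @ 3 + 494.505ms (3/2)
5. 1483.516ms @ 9/2 + 164.835ms (1/2)
6. 1648.352ms @ 5 + 164.835ms (1/2)
7. 1813.187ms @ 11/2 + 164.835ms (1/2)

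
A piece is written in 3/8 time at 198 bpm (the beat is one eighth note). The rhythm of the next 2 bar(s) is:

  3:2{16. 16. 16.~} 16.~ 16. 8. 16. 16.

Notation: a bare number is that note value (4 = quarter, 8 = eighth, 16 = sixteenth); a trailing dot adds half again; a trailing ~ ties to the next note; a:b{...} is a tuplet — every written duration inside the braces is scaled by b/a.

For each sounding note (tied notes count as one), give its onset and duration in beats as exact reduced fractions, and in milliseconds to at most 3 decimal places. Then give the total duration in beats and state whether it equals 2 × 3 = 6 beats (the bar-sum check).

1) 0.0ms=0b +151.515ms=1/2b
2) 151.515ms=1/2b +151.515ms=1/2b
3) 303.03ms=1b +606.061ms=2b
4) 909.091ms=3b +454.545ms=3/2b
5) 1363.636ms=9/2b +227.273ms=3/4b
6) 1590.909ms=21/4b +227.273ms=3/4b
Σ=6b of 6 (198bpm 3/8) — PASS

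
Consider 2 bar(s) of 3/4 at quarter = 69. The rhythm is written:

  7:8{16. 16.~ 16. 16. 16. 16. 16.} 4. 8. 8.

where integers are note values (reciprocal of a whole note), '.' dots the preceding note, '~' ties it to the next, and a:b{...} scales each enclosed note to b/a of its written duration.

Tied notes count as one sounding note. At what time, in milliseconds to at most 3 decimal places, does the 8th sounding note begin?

1. 0.0ms @ 0 + 372.671ms (3/7)
2. 372.671ms @ 3/7 + 745.342ms (6/7)
3. 1118.012ms @ 9/7 + 372.671ms (3/7)
4. 1490.683ms @ 12/7 + 372.671ms (3/7)
5. 1863.354ms @ 15/7 + 372.671ms (3/7)
6. 2236.025ms @ 18/7 + 372.671ms (3/7)
7. 2608.696ms @ 3 + 1304.348ms (3/2)
8. 3913.043ms @ 9/2 + 652.174ms (3/4)
9. 4565.217ms @ 21/4 + 652.174ms (3/4)

note 8 onset = 9/2b = 3913.043ms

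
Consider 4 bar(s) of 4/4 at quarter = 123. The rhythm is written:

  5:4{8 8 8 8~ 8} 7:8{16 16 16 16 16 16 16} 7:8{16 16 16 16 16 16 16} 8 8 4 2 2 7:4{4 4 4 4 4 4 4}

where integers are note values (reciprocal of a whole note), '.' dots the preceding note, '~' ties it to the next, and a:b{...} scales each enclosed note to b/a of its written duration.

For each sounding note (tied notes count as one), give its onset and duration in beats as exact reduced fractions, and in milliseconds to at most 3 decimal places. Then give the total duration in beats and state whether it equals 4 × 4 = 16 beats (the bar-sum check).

1) 0.0ms=0b +195.122ms=2/5b
2) 195.122ms=2/5b +195.122ms=2/5b
3) 390.244ms=4/5b +195.122ms=2/5b
4) 585.366ms=6/5b +390.244ms=4/5b
5) 975.61ms=2b +139.373ms=2/7b
6) 1114.983ms=16/7b +139.373ms=2/7b
7) 1254.355ms=18/7b +139.373ms=2/7b
8) 1393.728ms=20/7b +139.373ms=2/7b
9) 1533.101ms=22/7b +139.373ms=2/7b
10) 1672.474ms=24/7b +139.373ms=2/7b
11) 1811.847ms=26/7b +139.373ms=2/7b
12) 1951.22ms=4b +139.373ms=2/7b
13) 2090.592ms=30/7b +139.373ms=2/7b
14) 2229.965ms=32/7b +139.373ms=2/7b
15) 2369.338ms=34/7b +139.373ms=2/7b
16) 2508.711ms=36/7b +139.373ms=2/7b
17) 2648.084ms=38/7b +139.373ms=2/7b
18) 2787.456ms=40/7b +139.373ms=2/7b
19) 2926.829ms=6b +243.902ms=1/2b
20) 3170.732ms=13/2b +243.902ms=1/2b
21) 3414.634ms=7b +487.805ms=1b
22) 3902.439ms=8b +975.61ms=2b
23) 4878.049ms=10b +975.61ms=2b
24) 5853.659ms=12b +278.746ms=4/7b
25) 6132.404ms=88/7b +278.746ms=4/7b
26) 6411.15ms=92/7b +278.746ms=4/7b
27) 6689.895ms=96/7b +278.746ms=4/7b
28) 6968.641ms=100/7b +278.746ms=4/7b
29) 7247.387ms=104/7b +278.746ms=4/7b
30) 7526.132ms=108/7b +278.746ms=4/7b
Σ=16b of 16 (123bpm 4/4) — PASS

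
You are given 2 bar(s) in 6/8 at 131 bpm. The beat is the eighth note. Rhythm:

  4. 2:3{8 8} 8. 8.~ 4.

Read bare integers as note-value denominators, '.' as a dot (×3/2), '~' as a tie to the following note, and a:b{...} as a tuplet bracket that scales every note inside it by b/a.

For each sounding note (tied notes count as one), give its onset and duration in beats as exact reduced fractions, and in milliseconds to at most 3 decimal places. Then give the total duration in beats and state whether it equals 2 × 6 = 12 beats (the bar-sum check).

1) 0.0ms=0b +1374.046ms=3b
2) 1374.046ms=3b +687.023ms=3/2b
3) 2061.069ms=9/2b +687.023ms=3/2b
4) 2748.092ms=6b +687.023ms=3/2b
5) 3435.115ms=15/2b +2061.069ms=9/2b
Σ=12b of 12 (131bpm 6/8) — PASS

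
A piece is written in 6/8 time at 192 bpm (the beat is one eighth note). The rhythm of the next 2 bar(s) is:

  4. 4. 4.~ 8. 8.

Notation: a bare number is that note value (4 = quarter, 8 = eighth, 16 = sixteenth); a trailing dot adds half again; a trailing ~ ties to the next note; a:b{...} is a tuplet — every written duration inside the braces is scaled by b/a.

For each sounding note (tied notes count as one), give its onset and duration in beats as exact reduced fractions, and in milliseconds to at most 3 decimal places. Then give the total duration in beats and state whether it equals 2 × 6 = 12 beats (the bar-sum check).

1) 0.0ms=0b +937.5ms=3b
2) 937.5ms=3b +937.5ms=3b
3) 1875.0ms=6b +1406.25ms=9/2b
4) 3281.25ms=21/2b +468.75ms=3/2b
Σ=12b of 12 (192bpm 6/8) — PASS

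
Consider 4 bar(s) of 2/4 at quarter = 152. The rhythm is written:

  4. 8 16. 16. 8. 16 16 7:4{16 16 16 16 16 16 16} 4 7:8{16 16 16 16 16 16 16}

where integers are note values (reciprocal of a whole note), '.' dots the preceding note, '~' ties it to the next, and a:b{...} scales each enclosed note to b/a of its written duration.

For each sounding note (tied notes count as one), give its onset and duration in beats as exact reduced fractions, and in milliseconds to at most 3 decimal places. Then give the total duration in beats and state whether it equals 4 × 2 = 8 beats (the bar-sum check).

1) 0.0ms=0b +592.105ms=3/2b
2) 592.105ms=3/2b +197.368ms=1/2b
3) 789.474ms=2b +148.026ms=3/8b
4) 937.5ms=19/8b +148.026ms=3/8b
5) 1085.526ms=11/4b +296.053ms=3/4b
6) 1381.579ms=7/2b +98.684ms=1/4b
7) 1480.263ms=15/4b +98.684ms=1/4b
8) 1578.947ms=4b +56.391ms=1/7b
9) 1635.338ms=29/7b +56.391ms=1/7b
10) 1691.729ms=30/7b +56.391ms=1/7b
11) 1748.12ms=31/7b +56.391ms=1/7b
12) 1804.511ms=32/7b +56.391ms=1/7b
13) 1860.902ms=33/7b +56.391ms=1/7b
14) 1917.293ms=34/7b +56.391ms=1/7b
15) 1973.684ms=5b +394.737ms=1b
16) 2368.421ms=6b +112.782ms=2/7b
17) 2481.203ms=44/7b +112.782ms=2/7b
18) 2593.985ms=46/7b +112.782ms=2/7b
19) 2706.767ms=48/7b +112.782ms=2/7b
20) 2819.549ms=50/7b +112.782ms=2/7b
21) 2932.331ms=52/7b +112.782ms=2/7b
22) 3045.113ms=54/7b +112.782ms=2/7b
Σ=8b of 8 (152bpm 2/4) — PASS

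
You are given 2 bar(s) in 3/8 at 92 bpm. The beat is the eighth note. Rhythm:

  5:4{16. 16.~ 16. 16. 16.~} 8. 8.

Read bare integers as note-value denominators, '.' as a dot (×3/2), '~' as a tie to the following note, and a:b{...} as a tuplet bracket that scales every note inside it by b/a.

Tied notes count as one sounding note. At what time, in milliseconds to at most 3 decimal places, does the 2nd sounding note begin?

note 2 onset = 3/5b = 391.304ms

1. 0.0ms @ 0 + 391.304ms (3/5)
2. 391.304ms @ 3/5 + 782.609ms (6/5)
3. 1173.913ms @ 9/5 + 391.304ms (3/5)
4. 1565.217ms @ 12/5 + 1369.565ms (21/10)
5. 2934.783ms @ 9/2 + 978.261ms (3/2)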